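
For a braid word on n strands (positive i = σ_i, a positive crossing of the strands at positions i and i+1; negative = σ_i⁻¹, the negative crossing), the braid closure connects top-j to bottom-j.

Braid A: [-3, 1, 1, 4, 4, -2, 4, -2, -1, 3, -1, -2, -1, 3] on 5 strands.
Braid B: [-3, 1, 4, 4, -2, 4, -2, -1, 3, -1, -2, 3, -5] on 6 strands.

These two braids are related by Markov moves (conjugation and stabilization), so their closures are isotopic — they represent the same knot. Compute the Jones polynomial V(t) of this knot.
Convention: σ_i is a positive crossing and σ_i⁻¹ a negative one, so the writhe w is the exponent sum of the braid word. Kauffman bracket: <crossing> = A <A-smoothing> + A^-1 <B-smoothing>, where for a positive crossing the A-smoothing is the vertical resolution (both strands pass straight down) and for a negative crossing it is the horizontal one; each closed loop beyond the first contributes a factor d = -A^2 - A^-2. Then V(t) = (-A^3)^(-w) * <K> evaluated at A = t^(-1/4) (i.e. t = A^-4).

Markov-equivalent braids have isotopic closures, hence identical knot invariants. Strip the Markov moves from each word to reach a common short braid β, then compute V(t) once on β.
Braid A: s3^-1 s1 s1 s4 s4 s2^-1 s4 s2^-1 s1^-1 s3 s1^-1 s2^-1 s1^-1 s3 on 5 strands reduces by inverse Markov moves (closure unchanged at each step):
  Deconjugate: the word is γ·β·γ⁻¹ with γ = s3^-1 s1 (prefix) and γ⁻¹ = s1^-1 s3 (suffix); strip both.
Reduced to β = s1 s4 s4 s2^-1 s4 s2^-1 s1^-1 s3 s1^-1 s2^-1 on 5 strands, 10 crossings.
Braid B: s3^-1 s1 s4 s4 s2^-1 s4 s2^-1 s1^-1 s3 s1^-1 s2^-1 s3 s5^-1 on 6 strands reduces by inverse Markov moves (closure unchanged at each step):
  Destabilize: the word has the form β·s5^-1 where s5^-1 occurs only as the final letter (β ∈ B_5); drop it and the last strand → 5 strands.
  Deconjugate: the word is γ·β·γ⁻¹ with γ = s3^-1 (prefix) and γ⁻¹ = s3 (suffix); strip both.
Reduced to β = s1 s4 s4 s2^-1 s4 s2^-1 s1^-1 s3 s1^-1 s2^-1 on 5 strands, 10 crossings.
Both give the same β = s1 s4 s4 s2^-1 s4 s2^-1 s1^-1 s3 s1^-1 s2^-1 on 5 strands, so one state sum suffices:
Braid: s1 s4 s4 s2^-1 s4 s2^-1 s1^-1 s3 s1^-1 s2^-1 on 5 strands, 10 crossings.
Writhe w = (#positive) - (#negative) = 5 - 5 = 0.
State-sum expansion of <K>. There are 2^10 = 1024 states.
Smooth each crossing (0=||, 1=⌣⌢); contribution A^(Σ sign_k(1-2s_k)) * d^(L-1).
Tabulate the states by total A-exponent and number of loops L (A-exp: L × count):
  A^10: L=6 ×1
  A^8: L=5 ×10
  A^6: L=4 ×40, L=6 ×5
  A^4: L=3 ×80, L=5 ×39, L=7 ×1
  A^2: L=2 ×79, L=4 ×117, L=6 ×14
  A^0: L=1 ×30, L=3 ×158, L=5 ×62, L=7 ×2
  A^-2: L=2 ×84, L=4 ×111, L=6 ×15
  A^-4: L=1 ×9, L=3 ×74, L=5 ×36, L=7 ×1
  A^-6: L=2 ×12, L=4 ×29, L=6 ×4
  A^-8: L=3 ×6, L=5 ×4
  A^-10: L=4 ×1
Each group contributes A^e * Σ count * d^(L-1):
Powers of d = -A^2 - A^-2: d^2 = A^4 + 2 + A^-4; d^3 = -A^6 - 3*A^2 - 3*A^-2 - A^-6; d^4 = A^8 + 4*A^4 + 6 + 4*A^-4 + A^-8; d^5 = -A^10 - 5*A^6 - 10*A^2 - 10*A^-2 - 5*A^-6 - A^-10; d^6 = A^12 + 6*A^8 + 15*A^4 + 20 + 15*A^-4 + 6*A^-8 + A^-12.
  A^10 * (d^5) = -A^20 - 5*A^16 - 10*A^12 - 10*A^8 - 5*A^4 - 1
  A^8 * (10*d^4) = 10*A^16 + 40*A^12 + 60*A^8 + 40*A^4 + 10
  A^6 * (40*d^3 + 5*d^5) = -5*A^16 - 65*A^12 - 170*A^8 - 170*A^4 - 65 - 5*A^-4
  A^4 * (80*d^2 + 39*d^4 + d^6) = A^16 + 45*A^12 + 251*A^8 + 414*A^4 + 251 + 45*A^-4 + A^-8
  A^2 * (79*d + 117*d^3 + 14*d^5) = -14*A^12 - 187*A^8 - 570*A^4 - 570 - 187*A^-4 - 14*A^-8
  A^0 * (30 + 158*d^2 + 62*d^4 + 2*d^6) = 2*A^12 + 74*A^8 + 436*A^4 + 758 + 436*A^-4 + 74*A^-8 + 2*A^-12
  A^-2 * (84*d + 111*d^3 + 15*d^5) = -15*A^8 - 186*A^4 - 567 - 567*A^-4 - 186*A^-8 - 15*A^-12
  A^-4 * (9 + 74*d^2 + 36*d^4 + d^6) = A^8 + 42*A^4 + 233 + 393*A^-4 + 233*A^-8 + 42*A^-12 + A^-16
  A^-6 * (12*d + 29*d^3 + 4*d^5) = -4*A^4 - 49 - 139*A^-4 - 139*A^-8 - 49*A^-12 - 4*A^-16
  A^-8 * (6*d^2 + 4*d^4) = 4 + 22*A^-4 + 36*A^-8 + 22*A^-12 + 4*A^-16
  A^-10 * (d^3) = -A^-4 - 3*A^-8 - 3*A^-12 - A^-16
Summing the groups: <K> = -A^20 + A^16 - 2*A^12 + 4*A^8 - 3*A^4 + 4 - 3*A^-4 + 2*A^-8 - A^-12
Normalise by the writhe: (-A^3)^(-w) = (-A^3)^(0) = 1, so f(A) = 1 * <K> = -A^20 + A^16 - 2*A^12 + 4*A^8 - 3*A^4 + 4 - 3*A^-4 + 2*A^-8 - A^-12.
Substitute A = t^(-1/4), i.e. A^e → t^(-e/4): V(t) = -t^3 + 2*t^2 - 3*t + 4 - 3*t^-1 + 4*t^-2 - 2*t^-3 + t^-4 - t^-5

Answer: -t^3 + 2*t^2 - 3*t + 4 - 3*t^-1 + 4*t^-2 - 2*t^-3 + t^-4 - t^-5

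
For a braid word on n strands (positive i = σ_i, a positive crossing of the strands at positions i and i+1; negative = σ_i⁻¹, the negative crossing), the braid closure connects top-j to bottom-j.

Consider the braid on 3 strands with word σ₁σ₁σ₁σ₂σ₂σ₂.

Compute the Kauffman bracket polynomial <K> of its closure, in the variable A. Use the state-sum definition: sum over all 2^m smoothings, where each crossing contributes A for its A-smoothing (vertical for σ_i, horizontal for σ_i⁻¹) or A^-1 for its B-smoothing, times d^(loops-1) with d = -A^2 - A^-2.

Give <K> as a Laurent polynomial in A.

A^10 + 2*A^2 - 2*A^-2 + A^-6 - 2*A^-10 + A^-14

Derivation:
Braid: s1 s1 s1 s2 s2 s2 on 3 strands, 6 crossings.
Writhe w = (#positive) - (#negative) = 6 - 0 = 6.
Enumerate smoothing states for the bracket polynomial. There are 2^6 = 64 states.
Smooth each crossing (0=||, 1=⌣⌢); contribution A^(Σ sign_k(1-2s_k)) * d^(L-1).
Tabulate the states by total A-exponent and number of loops L (A-exp: L × count):
  A^6: L=3 ×1
  A^4: L=2 ×6
  A^2: L=1 ×9, L=3 ×6
  A^0: L=2 ×18, L=4 ×2
  A^-2: L=3 ×15
  A^-4: L=4 ×6
  A^-6: L=5 ×1
Each group contributes A^e * Σ count * d^(L-1):
Powers of d = -A^2 - A^-2: d^2 = A^4 + 2 + A^-4; d^3 = -A^6 - 3*A^2 - 3*A^-2 - A^-6; d^4 = A^8 + 4*A^4 + 6 + 4*A^-4 + A^-8.
  A^6 * (d^2) = A^10 + 2*A^6 + A^2
  A^4 * (6*d) = -6*A^6 - 6*A^2
  A^2 * (9 + 6*d^2) = 6*A^6 + 21*A^2 + 6*A^-2
  A^0 * (18*d + 2*d^3) = -2*A^6 - 24*A^2 - 24*A^-2 - 2*A^-6
  A^-2 * (15*d^2) = 15*A^2 + 30*A^-2 + 15*A^-6
  A^-4 * (6*d^3) = -6*A^2 - 18*A^-2 - 18*A^-6 - 6*A^-10
  A^-6 * (d^4) = A^2 + 4*A^-2 + 6*A^-6 + 4*A^-10 + A^-14
Summing the groups: <K> = A^10 + 2*A^2 - 2*A^-2 + A^-6 - 2*A^-10 + A^-14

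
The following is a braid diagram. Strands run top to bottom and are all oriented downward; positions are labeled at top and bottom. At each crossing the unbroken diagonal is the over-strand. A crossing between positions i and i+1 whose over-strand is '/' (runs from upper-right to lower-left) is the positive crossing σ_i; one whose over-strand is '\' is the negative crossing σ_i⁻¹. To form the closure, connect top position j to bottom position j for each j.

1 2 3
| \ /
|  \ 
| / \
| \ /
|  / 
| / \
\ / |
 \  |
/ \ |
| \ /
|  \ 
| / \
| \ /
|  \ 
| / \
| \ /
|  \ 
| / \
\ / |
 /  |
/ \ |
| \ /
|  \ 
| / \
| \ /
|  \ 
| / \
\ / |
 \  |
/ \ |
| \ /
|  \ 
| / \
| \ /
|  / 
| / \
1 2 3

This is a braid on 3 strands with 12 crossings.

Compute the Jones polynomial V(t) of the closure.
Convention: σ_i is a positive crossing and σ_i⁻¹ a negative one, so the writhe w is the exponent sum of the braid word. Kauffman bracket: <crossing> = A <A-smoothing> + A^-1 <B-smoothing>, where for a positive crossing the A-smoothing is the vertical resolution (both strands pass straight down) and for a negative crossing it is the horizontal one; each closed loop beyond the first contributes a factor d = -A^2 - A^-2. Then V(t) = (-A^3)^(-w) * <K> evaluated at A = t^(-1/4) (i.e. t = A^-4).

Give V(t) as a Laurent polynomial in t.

Reading the diagram top to bottom ('/'-over between positions i,i+1 = s_i, '\'-over = s_i^-1): braid word = s2^-1 s2 s1^-1 s2^-1 s2^-1 s2^-1 s1 s2^-1 s2^-1 s1^-1 s2^-1 s2.
The presented braid s2^-1 s2 s1^-1 s2^-1 s2^-1 s2^-1 s1 s2^-1 s2^-1 s1^-1 s2^-1 s2 on 3 strands reduces by inverse Markov moves (closure unchanged at each step):
  Deconjugate: the word is γ·β·γ⁻¹ with γ = s2^-1 s2 (prefix) and γ⁻¹ = s2^-1 s2 (suffix); strip both.
Reduced to β = s1^-1 s2^-1 s2^-1 s2^-1 s1 s2^-1 s2^-1 s1^-1 on 3 strands, 8 crossings.
Compute on β:
Braid: s1^-1 s2^-1 s2^-1 s2^-1 s1 s2^-1 s2^-1 s1^-1 on 3 strands, 8 crossings.
Writhe w = (#positive) - (#negative) = 1 - 7 = -6.
Computing the Kauffman bracket via state sum. There are 2^8 = 256 states.
Each crossing splits two ways (0=vertical, 1=horizontal). The state's weight is A^(#A-smoothings - #B-smoothings) * d^(loops - 1).
Tabulate the states by total A-exponent and number of loops L (A-exp: L × count):
  A^8: L=6 ×1
  A^6: L=5 ×8
  A^4: L=4 ×27, L=6 ×1
  A^2: L=3 ×49, L=5 ×7
  A^0: L=2 ×49, L=4 ×21
  A^-2: L=1 ×22, L=3 ×34
  A^-4: L=2 ×27, L=4 ×1
  A^-6: L=1 ×5, L=3 ×3
  A^-8: L=2 ×1
Each group contributes A^e * Σ count * d^(L-1):
Powers of d = -A^2 - A^-2: d^2 = A^4 + 2 + A^-4; d^3 = -A^6 - 3*A^2 - 3*A^-2 - A^-6; d^4 = A^8 + 4*A^4 + 6 + 4*A^-4 + A^-8; d^5 = -A^10 - 5*A^6 - 10*A^2 - 10*A^-2 - 5*A^-6 - A^-10.
  A^8 * (d^5) = -A^18 - 5*A^14 - 10*A^10 - 10*A^6 - 5*A^2 - A^-2
  A^6 * (8*d^4) = 8*A^14 + 32*A^10 + 48*A^6 + 32*A^2 + 8*A^-2
  A^4 * (27*d^3 + d^5) = -A^14 - 32*A^10 - 91*A^6 - 91*A^2 - 32*A^-2 - A^-6
  A^2 * (49*d^2 + 7*d^4) = 7*A^10 + 77*A^6 + 140*A^2 + 77*A^-2 + 7*A^-6
  A^0 * (49*d + 21*d^3) = -21*A^6 - 112*A^2 - 112*A^-2 - 21*A^-6
  A^-2 * (22 + 34*d^2) = 34*A^2 + 90*A^-2 + 34*A^-6
  A^-4 * (27*d + d^3) = -A^2 - 30*A^-2 - 30*A^-6 - A^-10
  A^-6 * (5 + 3*d^2) = 3*A^-2 + 11*A^-6 + 3*A^-10
  A^-8 * (d) = -A^-6 - A^-10
Summing the groups: <K> = -A^18 + 2*A^14 - 3*A^10 + 3*A^6 - 3*A^2 + 3*A^-2 - A^-6 + A^-10
Normalise by the writhe: (-A^3)^(-w) = (-A^3)^(6) = A^18, so f(A) = A^18 * <K> = -A^36 + 2*A^32 - 3*A^28 + 3*A^24 - 3*A^20 + 3*A^16 - A^12 + A^8.
Substitute A = t^(-1/4), i.e. A^e → t^(-e/4): V(t) = t^-2 - t^-3 + 3*t^-4 - 3*t^-5 + 3*t^-6 - 3*t^-7 + 2*t^-8 - t^-9

Answer: t^-2 - t^-3 + 3*t^-4 - 3*t^-5 + 3*t^-6 - 3*t^-7 + 2*t^-8 - t^-9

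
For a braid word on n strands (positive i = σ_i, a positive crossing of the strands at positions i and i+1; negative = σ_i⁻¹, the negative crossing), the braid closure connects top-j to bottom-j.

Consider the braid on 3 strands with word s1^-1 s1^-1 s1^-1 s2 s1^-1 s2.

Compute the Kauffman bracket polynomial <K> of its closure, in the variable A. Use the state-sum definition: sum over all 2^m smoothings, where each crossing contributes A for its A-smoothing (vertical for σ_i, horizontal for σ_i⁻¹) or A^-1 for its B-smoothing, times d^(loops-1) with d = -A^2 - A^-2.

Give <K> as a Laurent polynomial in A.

Braid: s1^-1 s1^-1 s1^-1 s2 s1^-1 s2 on 3 strands, 6 crossings.
Writhe w = (#positive) - (#negative) = 2 - 4 = -2.
State-sum expansion of <K>. There are 2^6 = 64 states.
For each crossing: s=0 is the vertical smoothing, s=1 horizontal. Crossing k contributes A^(sign_k * (1 - 2*s_k)); loop factor d = -A^2 - A^-2.
Tabulate the states by total A-exponent and number of loops L (A-exp: L × count):
  A^6: L=5 ×1
  A^4: L=4 ×6
  A^2: L=3 ×15
  A^0: L=2 ×19, L=4 ×1
  A^-2: L=1 ×11, L=3 ×4
  A^-4: L=2 ×6
  A^-6: L=3 ×1
Each group contributes A^e * Σ count * d^(L-1):
Powers of d = -A^2 - A^-2: d^2 = A^4 + 2 + A^-4; d^3 = -A^6 - 3*A^2 - 3*A^-2 - A^-6; d^4 = A^8 + 4*A^4 + 6 + 4*A^-4 + A^-8.
  A^6 * (d^4) = A^14 + 4*A^10 + 6*A^6 + 4*A^2 + A^-2
  A^4 * (6*d^3) = -6*A^10 - 18*A^6 - 18*A^2 - 6*A^-2
  A^2 * (15*d^2) = 15*A^6 + 30*A^2 + 15*A^-2
  A^0 * (19*d + d^3) = -A^6 - 22*A^2 - 22*A^-2 - A^-6
  A^-2 * (11 + 4*d^2) = 4*A^2 + 19*A^-2 + 4*A^-6
  A^-4 * (6*d) = -6*A^-2 - 6*A^-6
  A^-6 * (d^2) = A^-2 + 2*A^-6 + A^-10
Summing the groups: <K> = A^14 - 2*A^10 + 2*A^6 - 2*A^2 + 2*A^-2 - A^-6 + A^-10

Answer: A^14 - 2*A^10 + 2*A^6 - 2*A^2 + 2*A^-2 - A^-6 + A^-10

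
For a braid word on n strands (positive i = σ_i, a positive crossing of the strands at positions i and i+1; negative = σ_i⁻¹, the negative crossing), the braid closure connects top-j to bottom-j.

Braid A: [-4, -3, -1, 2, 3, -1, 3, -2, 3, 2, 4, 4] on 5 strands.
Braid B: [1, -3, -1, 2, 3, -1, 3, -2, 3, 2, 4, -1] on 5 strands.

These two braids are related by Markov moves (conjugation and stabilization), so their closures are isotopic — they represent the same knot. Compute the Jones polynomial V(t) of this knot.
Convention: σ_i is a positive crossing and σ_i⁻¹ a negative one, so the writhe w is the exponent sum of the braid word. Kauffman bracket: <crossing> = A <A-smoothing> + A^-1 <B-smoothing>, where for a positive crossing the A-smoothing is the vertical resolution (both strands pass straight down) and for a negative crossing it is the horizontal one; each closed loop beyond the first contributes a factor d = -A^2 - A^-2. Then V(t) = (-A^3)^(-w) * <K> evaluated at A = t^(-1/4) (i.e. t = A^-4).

Markov-equivalent braids have isotopic closures, hence identical knot invariants. Strip the Markov moves from each word to reach a common short braid β, then compute V(t) once on β.
Braid A: s4^-1 s3^-1 s1^-1 s2 s3 s1^-1 s3 s2^-1 s3 s2 s4 s4 on 5 strands reduces by inverse Markov moves (closure unchanged at each step):
  Deconjugate: the word is γ·β·γ⁻¹ with γ = s4^-1 (prefix) and γ⁻¹ = s4 (suffix); strip both.
  Destabilize: the word has the form β·s4 where s4 occurs only as the final letter (β ∈ B_4); drop it and the last strand → 4 strands.
Reduced to β = s3^-1 s1^-1 s2 s3 s1^-1 s3 s2^-1 s3 s2 on 4 strands, 9 crossings.
Braid B: s1 s3^-1 s1^-1 s2 s3 s1^-1 s3 s2^-1 s3 s2 s4 s1^-1 on 5 strands reduces by inverse Markov moves (closure unchanged at each step):
  Deconjugate: the word is γ·β·γ⁻¹ with γ = s1 (prefix) and γ⁻¹ = s1^-1 (suffix); strip both.
  Destabilize: the word has the form β·s4 where s4 occurs only as the final letter (β ∈ B_4); drop it and the last strand → 4 strands.
Reduced to β = s3^-1 s1^-1 s2 s3 s1^-1 s3 s2^-1 s3 s2 on 4 strands, 9 crossings.
Both give the same β = s3^-1 s1^-1 s2 s3 s1^-1 s3 s2^-1 s3 s2 on 4 strands, so one state sum suffices:
Braid: s3^-1 s1^-1 s2 s3 s1^-1 s3 s2^-1 s3 s2 on 4 strands, 9 crossings.
Writhe w = (#positive) - (#negative) = 5 - 4 = 1.
Computing the Kauffman bracket via state sum. There are 2^9 = 512 states.
For each crossing: s=0 is the vertical smoothing, s=1 horizontal. Crossing k contributes A^(sign_k * (1 - 2*s_k)); loop factor d = -A^2 - A^-2.
Tabulate the states by total A-exponent and number of loops L (A-exp: L × count):
  A^9: L=2 ×1
  A^7: L=1 ×3, L=3 ×6
  A^5: L=2 ×26, L=4 ×10
  A^3: L=1 ×21, L=3 ×58, L=5 ×5
  A^1: L=2 ×86, L=4 ×39, L=6 ×1
  A^-1: L=1 ×35, L=3 ×80, L=5 ×11
  A^-3: L=2 ×53, L=4 ×30, L=6 ×1
  A^-5: L=3 ×32, L=5 ×4
  A^-7: L=4 ×9
  A^-9: L=5 ×1
Each group contributes A^e * Σ count * d^(L-1):
Powers of d = -A^2 - A^-2: d^2 = A^4 + 2 + A^-4; d^3 = -A^6 - 3*A^2 - 3*A^-2 - A^-6; d^4 = A^8 + 4*A^4 + 6 + 4*A^-4 + A^-8; d^5 = -A^10 - 5*A^6 - 10*A^2 - 10*A^-2 - 5*A^-6 - A^-10.
  A^9 * (d) = -A^11 - A^7
  A^7 * (3 + 6*d^2) = 6*A^11 + 15*A^7 + 6*A^3
  A^5 * (26*d + 10*d^3) = -10*A^11 - 56*A^7 - 56*A^3 - 10*A^-1
  A^3 * (21 + 58*d^2 + 5*d^4) = 5*A^11 + 78*A^7 + 167*A^3 + 78*A^-1 + 5*A^-5
  A^1 * (86*d + 39*d^3 + d^5) = -A^11 - 44*A^7 - 213*A^3 - 213*A^-1 - 44*A^-5 - A^-9
  A^-1 * (35 + 80*d^2 + 11*d^4) = 11*A^7 + 124*A^3 + 261*A^-1 + 124*A^-5 + 11*A^-9
  A^-3 * (53*d + 30*d^3 + d^5) = -A^7 - 35*A^3 - 153*A^-1 - 153*A^-5 - 35*A^-9 - A^-13
  A^-5 * (32*d^2 + 4*d^4) = 4*A^3 + 48*A^-1 + 88*A^-5 + 48*A^-9 + 4*A^-13
  A^-7 * (9*d^3) = -9*A^-1 - 27*A^-5 - 27*A^-9 - 9*A^-13
  A^-9 * (d^4) = A^-1 + 4*A^-5 + 6*A^-9 + 4*A^-13 + A^-17
Summing the groups: <K> = -A^11 + 2*A^7 - 3*A^3 + 3*A^-1 - 3*A^-5 + 2*A^-9 - 2*A^-13 + A^-17
Normalise by the writhe: (-A^3)^(-w) = (-A^3)^(-1) = -A^-3, so f(A) = -A^-3 * <K> = A^8 - 2*A^4 + 3 - 3*A^-4 + 3*A^-8 - 2*A^-12 + 2*A^-16 - A^-20.
Substitute A = t^(-1/4), i.e. A^e → t^(-e/4): V(t) = -t^5 + 2*t^4 - 2*t^3 + 3*t^2 - 3*t + 3 - 2*t^-1 + t^-2

Answer: -t^5 + 2*t^4 - 2*t^3 + 3*t^2 - 3*t + 3 - 2*t^-1 + t^-2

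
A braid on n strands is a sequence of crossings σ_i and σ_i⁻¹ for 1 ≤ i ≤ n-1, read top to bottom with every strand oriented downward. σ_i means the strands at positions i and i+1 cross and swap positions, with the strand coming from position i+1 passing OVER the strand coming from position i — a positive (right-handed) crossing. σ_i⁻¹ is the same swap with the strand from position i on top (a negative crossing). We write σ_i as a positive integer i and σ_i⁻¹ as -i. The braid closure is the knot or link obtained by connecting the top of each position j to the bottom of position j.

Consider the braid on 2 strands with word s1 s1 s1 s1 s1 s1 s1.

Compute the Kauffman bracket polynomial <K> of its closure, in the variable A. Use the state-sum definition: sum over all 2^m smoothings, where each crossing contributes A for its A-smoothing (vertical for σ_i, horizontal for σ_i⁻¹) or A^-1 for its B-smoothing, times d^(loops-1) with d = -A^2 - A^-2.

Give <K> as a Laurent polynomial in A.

-A^9 - A + A^-3 - A^-7 + A^-11 - A^-15 + A^-19

Derivation:
Braid: s1 s1 s1 s1 s1 s1 s1 on 2 strands, 7 crossings.
Writhe w = (#positive) - (#negative) = 7 - 0 = 7.
Computing the Kauffman bracket via state sum. There are 2^7 = 128 states.
Each crossing splits two ways (0=vertical, 1=horizontal). The state's weight is A^(#A-smoothings - #B-smoothings) * d^(loops - 1).
Tabulate the states by total A-exponent and number of loops L (A-exp: L × count):
  A^7: L=2 ×1
  A^5: L=1 ×7
  A^3: L=2 ×21
  A^1: L=3 ×35
  A^-1: L=4 ×35
  A^-3: L=5 ×21
  A^-5: L=6 ×7
  A^-7: L=7 ×1
Each group contributes A^e * Σ count * d^(L-1):
Powers of d = -A^2 - A^-2: d^2 = A^4 + 2 + A^-4; d^3 = -A^6 - 3*A^2 - 3*A^-2 - A^-6; d^4 = A^8 + 4*A^4 + 6 + 4*A^-4 + A^-8; d^5 = -A^10 - 5*A^6 - 10*A^2 - 10*A^-2 - 5*A^-6 - A^-10; d^6 = A^12 + 6*A^8 + 15*A^4 + 20 + 15*A^-4 + 6*A^-8 + A^-12.
  A^7 * (d) = -A^9 - A^5
  A^5 * (7) = 7*A^5
  A^3 * (21*d) = -21*A^5 - 21*A
  A^1 * (35*d^2) = 35*A^5 + 70*A + 35*A^-3
  A^-1 * (35*d^3) = -35*A^5 - 105*A - 105*A^-3 - 35*A^-7
  A^-3 * (21*d^4) = 21*A^5 + 84*A + 126*A^-3 + 84*A^-7 + 21*A^-11
  A^-5 * (7*d^5) = -7*A^5 - 35*A - 70*A^-3 - 70*A^-7 - 35*A^-11 - 7*A^-15
  A^-7 * (d^6) = A^5 + 6*A + 15*A^-3 + 20*A^-7 + 15*A^-11 + 6*A^-15 + A^-19
Summing the groups: <K> = -A^9 - A + A^-3 - A^-7 + A^-11 - A^-15 + A^-19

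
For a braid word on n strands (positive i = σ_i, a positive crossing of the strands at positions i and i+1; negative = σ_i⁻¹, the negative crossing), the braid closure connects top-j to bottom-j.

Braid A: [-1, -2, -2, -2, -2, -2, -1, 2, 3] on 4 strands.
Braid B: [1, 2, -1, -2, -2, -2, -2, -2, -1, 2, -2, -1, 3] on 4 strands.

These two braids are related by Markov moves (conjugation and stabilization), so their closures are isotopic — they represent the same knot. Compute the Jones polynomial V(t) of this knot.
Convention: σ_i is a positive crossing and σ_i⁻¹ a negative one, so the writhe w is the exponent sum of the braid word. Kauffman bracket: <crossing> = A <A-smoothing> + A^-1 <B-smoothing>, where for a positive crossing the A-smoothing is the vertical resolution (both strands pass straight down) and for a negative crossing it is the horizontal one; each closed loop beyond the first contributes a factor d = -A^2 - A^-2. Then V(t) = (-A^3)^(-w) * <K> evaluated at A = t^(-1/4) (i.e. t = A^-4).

Markov-equivalent braids have isotopic closures, hence identical knot invariants. Strip the Markov moves from each word to reach a common short braid β, then compute V(t) once on β.
Braid A: s1^-1 s2^-1 s2^-1 s2^-1 s2^-1 s2^-1 s1^-1 s2 s3 on 4 strands reduces by inverse Markov moves (closure unchanged at each step):
  Destabilize: the word has the form β·s3 where s3 occurs only as the final letter (β ∈ B_3); drop it and the last strand → 3 strands.
Reduced to β = s1^-1 s2^-1 s2^-1 s2^-1 s2^-1 s2^-1 s1^-1 s2 on 3 strands, 8 crossings.
Braid B: s1 s2 s1^-1 s2^-1 s2^-1 s2^-1 s2^-1 s2^-1 s1^-1 s2 s2^-1 s1^-1 s3 on 4 strands reduces by inverse Markov moves (closure unchanged at each step):
  Destabilize: the word has the form β·s3 where s3 occurs only as the final letter (β ∈ B_3); drop it and the last strand → 3 strands.
  Deconjugate: the word is γ·β·γ⁻¹ with γ = s1 s2 (prefix) and γ⁻¹ = s2^-1 s1^-1 (suffix); strip both.
Reduced to β = s1^-1 s2^-1 s2^-1 s2^-1 s2^-1 s2^-1 s1^-1 s2 on 3 strands, 8 crossings.
Both give the same β = s1^-1 s2^-1 s2^-1 s2^-1 s2^-1 s2^-1 s1^-1 s2 on 3 strands, so one state sum suffices:
Braid: s1^-1 s2^-1 s2^-1 s2^-1 s2^-1 s2^-1 s1^-1 s2 on 3 strands, 8 crossings.
Writhe w = (#positive) - (#negative) = 1 - 7 = -6.
Computing the Kauffman bracket via state sum. There are 2^8 = 256 states.
For each crossing: s=0 is the vertical smoothing, s=1 horizontal. Crossing k contributes A^(sign_k * (1 - 2*s_k)); loop factor d = -A^2 - A^-2.
Tabulate the states by total A-exponent and number of loops L (A-exp: L × count):
  A^8: L=6 ×1
  A^6: L=5 ×8
  A^4: L=4 ×25, L=6 ×3
  A^2: L=3 ×40, L=5 ×15, L=7 ×1
  A^0: L=2 ×35, L=4 ×30, L=6 ×5
  A^-2: L=1 ×15, L=3 ×31, L=5 ×10
  A^-4: L=2 ×18, L=4 ×10
  A^-6: L=1 ×2, L=3 ×6
  A^-8: L=2 ×1
Each group contributes A^e * Σ count * d^(L-1):
Powers of d = -A^2 - A^-2: d^2 = A^4 + 2 + A^-4; d^3 = -A^6 - 3*A^2 - 3*A^-2 - A^-6; d^4 = A^8 + 4*A^4 + 6 + 4*A^-4 + A^-8; d^5 = -A^10 - 5*A^6 - 10*A^2 - 10*A^-2 - 5*A^-6 - A^-10; d^6 = A^12 + 6*A^8 + 15*A^4 + 20 + 15*A^-4 + 6*A^-8 + A^-12.
  A^8 * (d^5) = -A^18 - 5*A^14 - 10*A^10 - 10*A^6 - 5*A^2 - A^-2
  A^6 * (8*d^4) = 8*A^14 + 32*A^10 + 48*A^6 + 32*A^2 + 8*A^-2
  A^4 * (25*d^3 + 3*d^5) = -3*A^14 - 40*A^10 - 105*A^6 - 105*A^2 - 40*A^-2 - 3*A^-6
  A^2 * (40*d^2 + 15*d^4 + d^6) = A^14 + 21*A^10 + 115*A^6 + 190*A^2 + 115*A^-2 + 21*A^-6 + A^-10
  A^0 * (35*d + 30*d^3 + 5*d^5) = -5*A^10 - 55*A^6 - 175*A^2 - 175*A^-2 - 55*A^-6 - 5*A^-10
  A^-2 * (15 + 31*d^2 + 10*d^4) = 10*A^6 + 71*A^2 + 137*A^-2 + 71*A^-6 + 10*A^-10
  A^-4 * (18*d + 10*d^3) = -10*A^2 - 48*A^-2 - 48*A^-6 - 10*A^-10
  A^-6 * (2 + 6*d^2) = 6*A^-2 + 14*A^-6 + 6*A^-10
  A^-8 * (d) = -A^-6 - A^-10
Summing the groups: <K> = -A^18 + A^14 - 2*A^10 + 3*A^6 - 2*A^2 + 2*A^-2 - A^-6 + A^-10
Normalise by the writhe: (-A^3)^(-w) = (-A^3)^(6) = A^18, so f(A) = A^18 * <K> = -A^36 + A^32 - 2*A^28 + 3*A^24 - 2*A^20 + 2*A^16 - A^12 + A^8.
Substitute A = t^(-1/4), i.e. A^e → t^(-e/4): V(t) = t^-2 - t^-3 + 2*t^-4 - 2*t^-5 + 3*t^-6 - 2*t^-7 + t^-8 - t^-9

Answer: t^-2 - t^-3 + 2*t^-4 - 2*t^-5 + 3*t^-6 - 2*t^-7 + t^-8 - t^-9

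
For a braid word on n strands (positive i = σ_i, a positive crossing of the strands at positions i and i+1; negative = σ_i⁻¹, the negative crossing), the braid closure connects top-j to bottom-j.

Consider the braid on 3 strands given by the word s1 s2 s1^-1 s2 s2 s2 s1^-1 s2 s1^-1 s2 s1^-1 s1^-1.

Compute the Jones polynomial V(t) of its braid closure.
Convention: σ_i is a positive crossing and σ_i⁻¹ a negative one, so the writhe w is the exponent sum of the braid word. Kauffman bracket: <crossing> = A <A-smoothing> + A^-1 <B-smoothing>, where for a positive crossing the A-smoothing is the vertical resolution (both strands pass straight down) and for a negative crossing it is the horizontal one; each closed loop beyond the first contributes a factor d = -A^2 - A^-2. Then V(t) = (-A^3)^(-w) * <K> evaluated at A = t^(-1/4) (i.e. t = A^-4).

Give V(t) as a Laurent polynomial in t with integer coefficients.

t^7 - 4*t^6 + 7*t^5 - 11*t^4 + 14*t^3 - 14*t^2 + 14*t - 10 + 7*t^-1 - 4*t^-2 + t^-3

Derivation:
The presented braid s1 s2 s1^-1 s2 s2 s2 s1^-1 s2 s1^-1 s2 s1^-1 s1^-1 on 3 strands reduces by inverse Markov moves (closure unchanged at each step):
  Deconjugate: the word is γ·β·γ⁻¹ with γ = s1 (prefix) and γ⁻¹ = s1^-1 (suffix); strip both.
Reduced to β = s2 s1^-1 s2 s2 s2 s1^-1 s2 s1^-1 s2 s1^-1 on 3 strands, 10 crossings.
Compute on β:
Braid: s2 s1^-1 s2 s2 s2 s1^-1 s2 s1^-1 s2 s1^-1 on 3 strands, 10 crossings.
Writhe w = (#positive) - (#negative) = 6 - 4 = 2.
Enumerate smoothing states for the bracket polynomial. There are 2^10 = 1024 states.
For each crossing: s=0 is the vertical smoothing, s=1 horizontal. Crossing k contributes A^(sign_k * (1 - 2*s_k)); loop factor d = -A^2 - A^-2.
Tabulate the states by total A-exponent and number of loops L (A-exp: L × count):
  A^10: L=5 ×1
  A^8: L=4 ×10
  A^6: L=3 ×42, L=5 ×3
  A^4: L=2 ×90, L=4 ×29, L=6 ×1
  A^2: L=1 ×87, L=3 ×110, L=5 ×13
  A^0: L=2 ×179, L=4 ×71, L=6 ×2
  A^-2: L=3 ×187, L=5 ×23
  A^-4: L=4 ×117, L=6 ×3
  A^-6: L=5 ×45
  A^-8: L=6 ×10
  A^-10: L=7 ×1
Each group contributes A^e * Σ count * d^(L-1):
Powers of d = -A^2 - A^-2: d^2 = A^4 + 2 + A^-4; d^3 = -A^6 - 3*A^2 - 3*A^-2 - A^-6; d^4 = A^8 + 4*A^4 + 6 + 4*A^-4 + A^-8; d^5 = -A^10 - 5*A^6 - 10*A^2 - 10*A^-2 - 5*A^-6 - A^-10; d^6 = A^12 + 6*A^8 + 15*A^4 + 20 + 15*A^-4 + 6*A^-8 + A^-12.
  A^10 * (d^4) = A^18 + 4*A^14 + 6*A^10 + 4*A^6 + A^2
  A^8 * (10*d^3) = -10*A^14 - 30*A^10 - 30*A^6 - 10*A^2
  A^6 * (42*d^2 + 3*d^4) = 3*A^14 + 54*A^10 + 102*A^6 + 54*A^2 + 3*A^-2
  A^4 * (90*d + 29*d^3 + d^5) = -A^14 - 34*A^10 - 187*A^6 - 187*A^2 - 34*A^-2 - A^-6
  A^2 * (87 + 110*d^2 + 13*d^4) = 13*A^10 + 162*A^6 + 385*A^2 + 162*A^-2 + 13*A^-6
  A^0 * (179*d + 71*d^3 + 2*d^5) = -2*A^10 - 81*A^6 - 412*A^2 - 412*A^-2 - 81*A^-6 - 2*A^-10
  A^-2 * (187*d^2 + 23*d^4) = 23*A^6 + 279*A^2 + 512*A^-2 + 279*A^-6 + 23*A^-10
  A^-4 * (117*d^3 + 3*d^5) = -3*A^6 - 132*A^2 - 381*A^-2 - 381*A^-6 - 132*A^-10 - 3*A^-14
  A^-6 * (45*d^4) = 45*A^2 + 180*A^-2 + 270*A^-6 + 180*A^-10 + 45*A^-14
  A^-8 * (10*d^5) = -10*A^2 - 50*A^-2 - 100*A^-6 - 100*A^-10 - 50*A^-14 - 10*A^-18
  A^-10 * (d^6) = A^2 + 6*A^-2 + 15*A^-6 + 20*A^-10 + 15*A^-14 + 6*A^-18 + A^-22
Summing the groups: <K> = A^18 - 4*A^14 + 7*A^10 - 10*A^6 + 14*A^2 - 14*A^-2 + 14*A^-6 - 11*A^-10 + 7*A^-14 - 4*A^-18 + A^-22
Normalise by the writhe: (-A^3)^(-w) = (-A^3)^(-2) = A^-6, so f(A) = A^-6 * <K> = A^12 - 4*A^8 + 7*A^4 - 10 + 14*A^-4 - 14*A^-8 + 14*A^-12 - 11*A^-16 + 7*A^-20 - 4*A^-24 + A^-28.
Substitute A = t^(-1/4), i.e. A^e → t^(-e/4): V(t) = t^7 - 4*t^6 + 7*t^5 - 11*t^4 + 14*t^3 - 14*t^2 + 14*t - 10 + 7*t^-1 - 4*t^-2 + t^-3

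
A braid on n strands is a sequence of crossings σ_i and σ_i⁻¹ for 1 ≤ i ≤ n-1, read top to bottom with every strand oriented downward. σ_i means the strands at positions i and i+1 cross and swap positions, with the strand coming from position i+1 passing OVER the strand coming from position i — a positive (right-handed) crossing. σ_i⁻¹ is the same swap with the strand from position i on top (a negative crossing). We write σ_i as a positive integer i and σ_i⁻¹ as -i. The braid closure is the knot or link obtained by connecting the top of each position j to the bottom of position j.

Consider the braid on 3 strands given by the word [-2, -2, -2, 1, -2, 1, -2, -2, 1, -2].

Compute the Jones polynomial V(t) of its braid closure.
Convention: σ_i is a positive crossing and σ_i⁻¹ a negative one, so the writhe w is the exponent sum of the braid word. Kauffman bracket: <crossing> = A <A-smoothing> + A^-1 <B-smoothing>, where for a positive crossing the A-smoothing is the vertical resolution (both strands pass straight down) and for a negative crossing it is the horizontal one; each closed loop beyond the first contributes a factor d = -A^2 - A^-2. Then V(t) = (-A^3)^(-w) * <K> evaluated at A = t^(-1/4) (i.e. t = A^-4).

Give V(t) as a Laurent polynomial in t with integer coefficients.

Braid: s2^-1 s2^-1 s2^-1 s1 s2^-1 s1 s2^-1 s2^-1 s1 s2^-1 on 3 strands, 10 crossings.
Writhe w = (#positive) - (#negative) = 3 - 7 = -4.
Computing the Kauffman bracket via state sum. There are 2^10 = 1024 states.
Each crossing splits two ways (0=vertical, 1=horizontal). The state's weight is A^(#A-smoothings - #B-smoothings) * d^(loops - 1).
Tabulate the states by total A-exponent and number of loops L (A-exp: L × count):
  A^10: L=8 ×1
  A^8: L=7 ×10
  A^6: L=6 ×45
  A^4: L=5 ×119, L=7 ×1
  A^2: L=4 ×202, L=6 ×8
  A^0: L=3 ×224, L=5 ×28
  A^-2: L=2 ×156, L=4 ×53, L=6 ×1
  A^-4: L=1 ×57, L=3 ×59, L=5 ×4
  A^-6: L=2 ×38, L=4 ×7
  A^-8: L=3 ×10
  A^-10: L=4 ×1
Each group contributes A^e * Σ count * d^(L-1):
Powers of d = -A^2 - A^-2: d^2 = A^4 + 2 + A^-4; d^3 = -A^6 - 3*A^2 - 3*A^-2 - A^-6; d^4 = A^8 + 4*A^4 + 6 + 4*A^-4 + A^-8; d^5 = -A^10 - 5*A^6 - 10*A^2 - 10*A^-2 - 5*A^-6 - A^-10; d^6 = A^12 + 6*A^8 + 15*A^4 + 20 + 15*A^-4 + 6*A^-8 + A^-12; d^7 = -A^14 - 7*A^10 - 21*A^6 - 35*A^2 - 35*A^-2 - 21*A^-6 - 7*A^-10 - A^-14.
  A^10 * (d^7) = -A^24 - 7*A^20 - 21*A^16 - 35*A^12 - 35*A^8 - 21*A^4 - 7 - A^-4
  A^8 * (10*d^6) = 10*A^20 + 60*A^16 + 150*A^12 + 200*A^8 + 150*A^4 + 60 + 10*A^-4
  A^6 * (45*d^5) = -45*A^16 - 225*A^12 - 450*A^8 - 450*A^4 - 225 - 45*A^-4
  A^4 * (119*d^4 + d^6) = A^16 + 125*A^12 + 491*A^8 + 734*A^4 + 491 + 125*A^-4 + A^-8
  A^2 * (202*d^3 + 8*d^5) = -8*A^12 - 242*A^8 - 686*A^4 - 686 - 242*A^-4 - 8*A^-8
  A^0 * (224*d^2 + 28*d^4) = 28*A^8 + 336*A^4 + 616 + 336*A^-4 + 28*A^-8
  A^-2 * (156*d + 53*d^3 + d^5) = -A^8 - 58*A^4 - 325 - 325*A^-4 - 58*A^-8 - A^-12
  A^-4 * (57 + 59*d^2 + 4*d^4) = 4*A^4 + 75 + 199*A^-4 + 75*A^-8 + 4*A^-12
  A^-6 * (38*d + 7*d^3) = -7 - 59*A^-4 - 59*A^-8 - 7*A^-12
  A^-8 * (10*d^2) = 10*A^-4 + 20*A^-8 + 10*A^-12
  A^-10 * (d^3) = -A^-4 - 3*A^-8 - 3*A^-12 - A^-16
Summing the groups: <K> = -A^24 + 3*A^20 - 5*A^16 + 7*A^12 - 9*A^8 + 9*A^4 - 8 + 7*A^-4 - 4*A^-8 + 3*A^-12 - A^-16
Normalise by the writhe: (-A^3)^(-w) = (-A^3)^(4) = A^12, so f(A) = A^12 * <K> = -A^36 + 3*A^32 - 5*A^28 + 7*A^24 - 9*A^20 + 9*A^16 - 8*A^12 + 7*A^8 - 4*A^4 + 3 - A^-4.
Substitute A = t^(-1/4), i.e. A^e → t^(-e/4): V(t) = -t + 3 - 4*t^-1 + 7*t^-2 - 8*t^-3 + 9*t^-4 - 9*t^-5 + 7*t^-6 - 5*t^-7 + 3*t^-8 - t^-9

Answer: -t + 3 - 4*t^-1 + 7*t^-2 - 8*t^-3 + 9*t^-4 - 9*t^-5 + 7*t^-6 - 5*t^-7 + 3*t^-8 - t^-9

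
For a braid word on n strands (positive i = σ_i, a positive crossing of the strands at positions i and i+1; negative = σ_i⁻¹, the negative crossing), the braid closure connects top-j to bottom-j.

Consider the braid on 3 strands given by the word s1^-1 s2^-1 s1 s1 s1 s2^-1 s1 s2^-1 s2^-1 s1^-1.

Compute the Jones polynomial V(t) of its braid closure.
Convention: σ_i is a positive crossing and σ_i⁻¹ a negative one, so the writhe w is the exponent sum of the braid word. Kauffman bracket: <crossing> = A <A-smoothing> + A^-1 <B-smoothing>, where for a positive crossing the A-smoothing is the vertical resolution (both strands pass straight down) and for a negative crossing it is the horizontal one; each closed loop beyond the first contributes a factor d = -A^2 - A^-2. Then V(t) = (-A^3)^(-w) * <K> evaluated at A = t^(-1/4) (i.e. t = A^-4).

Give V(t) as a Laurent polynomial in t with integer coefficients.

t^2 - 2*t + 3 - 3*t^-1 + 4*t^-2 - 3*t^-3 + 2*t^-4 - 2*t^-5 + t^-6

Derivation:
Braid: s1^-1 s2^-1 s1 s1 s1 s2^-1 s1 s2^-1 s2^-1 s1^-1 on 3 strands, 10 crossings.
Writhe w = (#positive) - (#negative) = 4 - 6 = -2.
State-sum expansion of <K>. There are 2^10 = 1024 states.
Smooth each crossing (0=||, 1=⌣⌢); contribution A^(Σ sign_k(1-2s_k)) * d^(L-1).
Tabulate the states by total A-exponent and number of loops L (A-exp: L × count):
  A^10: L=5 ×1
  A^8: L=4 ×10
  A^6: L=3 ×38, L=5 ×7
  A^4: L=2 ×67, L=4 ×49, L=6 ×4
  A^2: L=1 ×46, L=3 ×130, L=5 ×33, L=7 ×1
  A^0: L=2 ×131, L=4 ×110, L=6 ×11
  A^-2: L=1 ×25, L=3 ×133, L=5 ×51, L=7 ×1
  A^-4: L=2 ×37, L=4 ×72, L=6 ×11
  A^-6: L=3 ×25, L=5 ×19, L=7 ×1
  A^-8: L=4 ×8, L=6 ×2
  A^-10: L=5 ×1
Each group contributes A^e * Σ count * d^(L-1):
Powers of d = -A^2 - A^-2: d^2 = A^4 + 2 + A^-4; d^3 = -A^6 - 3*A^2 - 3*A^-2 - A^-6; d^4 = A^8 + 4*A^4 + 6 + 4*A^-4 + A^-8; d^5 = -A^10 - 5*A^6 - 10*A^2 - 10*A^-2 - 5*A^-6 - A^-10; d^6 = A^12 + 6*A^8 + 15*A^4 + 20 + 15*A^-4 + 6*A^-8 + A^-12.
  A^10 * (d^4) = A^18 + 4*A^14 + 6*A^10 + 4*A^6 + A^2
  A^8 * (10*d^3) = -10*A^14 - 30*A^10 - 30*A^6 - 10*A^2
  A^6 * (38*d^2 + 7*d^4) = 7*A^14 + 66*A^10 + 118*A^6 + 66*A^2 + 7*A^-2
  A^4 * (67*d + 49*d^3 + 4*d^5) = -4*A^14 - 69*A^10 - 254*A^6 - 254*A^2 - 69*A^-2 - 4*A^-6
  A^2 * (46 + 130*d^2 + 33*d^4 + d^6) = A^14 + 39*A^10 + 277*A^6 + 524*A^2 + 277*A^-2 + 39*A^-6 + A^-10
  A^0 * (131*d + 110*d^3 + 11*d^5) = -11*A^10 - 165*A^6 - 571*A^2 - 571*A^-2 - 165*A^-6 - 11*A^-10
  A^-2 * (25 + 133*d^2 + 51*d^4 + d^6) = A^10 + 57*A^6 + 352*A^2 + 617*A^-2 + 352*A^-6 + 57*A^-10 + A^-14
  A^-4 * (37*d + 72*d^3 + 11*d^5) = -11*A^6 - 127*A^2 - 363*A^-2 - 363*A^-6 - 127*A^-10 - 11*A^-14
  A^-6 * (25*d^2 + 19*d^4 + d^6) = A^6 + 25*A^2 + 116*A^-2 + 184*A^-6 + 116*A^-10 + 25*A^-14 + A^-18
  A^-8 * (8*d^3 + 2*d^5) = -2*A^2 - 18*A^-2 - 44*A^-6 - 44*A^-10 - 18*A^-14 - 2*A^-18
  A^-10 * (d^4) = A^-2 + 4*A^-6 + 6*A^-10 + 4*A^-14 + A^-18
Summing the groups: <K> = A^18 - 2*A^14 + 2*A^10 - 3*A^6 + 4*A^2 - 3*A^-2 + 3*A^-6 - 2*A^-10 + A^-14
Normalise by the writhe: (-A^3)^(-w) = (-A^3)^(2) = A^6, so f(A) = A^6 * <K> = A^24 - 2*A^20 + 2*A^16 - 3*A^12 + 4*A^8 - 3*A^4 + 3 - 2*A^-4 + A^-8.
Substitute A = t^(-1/4), i.e. A^e → t^(-e/4): V(t) = t^2 - 2*t + 3 - 3*t^-1 + 4*t^-2 - 3*t^-3 + 2*t^-4 - 2*t^-5 + t^-6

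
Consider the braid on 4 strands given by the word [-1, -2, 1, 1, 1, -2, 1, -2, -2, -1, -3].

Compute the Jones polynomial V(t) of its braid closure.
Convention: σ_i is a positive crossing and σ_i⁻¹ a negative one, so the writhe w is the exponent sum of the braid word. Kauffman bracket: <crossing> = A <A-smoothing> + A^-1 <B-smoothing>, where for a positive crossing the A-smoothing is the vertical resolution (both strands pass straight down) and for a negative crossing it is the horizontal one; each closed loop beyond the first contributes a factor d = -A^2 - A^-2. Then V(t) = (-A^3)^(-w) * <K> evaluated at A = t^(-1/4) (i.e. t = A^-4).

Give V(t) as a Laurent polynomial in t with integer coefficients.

t^2 - 2*t + 3 - 3*t^-1 + 4*t^-2 - 3*t^-3 + 2*t^-4 - 2*t^-5 + t^-6

Derivation:
The presented braid s1^-1 s2^-1 s1 s1 s1 s2^-1 s1 s2^-1 s2^-1 s1^-1 s3^-1 on 4 strands reduces by inverse Markov moves (closure unchanged at each step):
  Destabilize: the word has the form β·s3^-1 where s3^-1 occurs only as the final letter (β ∈ B_3); drop it and the last strand → 3 strands.
Reduced to β = s1^-1 s2^-1 s1 s1 s1 s2^-1 s1 s2^-1 s2^-1 s1^-1 on 3 strands, 10 crossings.
Compute on β:
Braid: s1^-1 s2^-1 s1 s1 s1 s2^-1 s1 s2^-1 s2^-1 s1^-1 on 3 strands, 10 crossings.
Writhe w = (#positive) - (#negative) = 4 - 6 = -2.
State-sum expansion of <K>. There are 2^10 = 1024 states.
For each crossing: s=0 is the vertical smoothing, s=1 horizontal. Crossing k contributes A^(sign_k * (1 - 2*s_k)); loop factor d = -A^2 - A^-2.
Tabulate the states by total A-exponent and number of loops L (A-exp: L × count):
  A^10: L=5 ×1
  A^8: L=4 ×10
  A^6: L=3 ×38, L=5 ×7
  A^4: L=2 ×67, L=4 ×49, L=6 ×4
  A^2: L=1 ×46, L=3 ×130, L=5 ×33, L=7 ×1
  A^0: L=2 ×131, L=4 ×110, L=6 ×11
  A^-2: L=1 ×25, L=3 ×133, L=5 ×51, L=7 ×1
  A^-4: L=2 ×37, L=4 ×72, L=6 ×11
  A^-6: L=3 ×25, L=5 ×19, L=7 ×1
  A^-8: L=4 ×8, L=6 ×2
  A^-10: L=5 ×1
Each group contributes A^e * Σ count * d^(L-1):
Powers of d = -A^2 - A^-2: d^2 = A^4 + 2 + A^-4; d^3 = -A^6 - 3*A^2 - 3*A^-2 - A^-6; d^4 = A^8 + 4*A^4 + 6 + 4*A^-4 + A^-8; d^5 = -A^10 - 5*A^6 - 10*A^2 - 10*A^-2 - 5*A^-6 - A^-10; d^6 = A^12 + 6*A^8 + 15*A^4 + 20 + 15*A^-4 + 6*A^-8 + A^-12.
  A^10 * (d^4) = A^18 + 4*A^14 + 6*A^10 + 4*A^6 + A^2
  A^8 * (10*d^3) = -10*A^14 - 30*A^10 - 30*A^6 - 10*A^2
  A^6 * (38*d^2 + 7*d^4) = 7*A^14 + 66*A^10 + 118*A^6 + 66*A^2 + 7*A^-2
  A^4 * (67*d + 49*d^3 + 4*d^5) = -4*A^14 - 69*A^10 - 254*A^6 - 254*A^2 - 69*A^-2 - 4*A^-6
  A^2 * (46 + 130*d^2 + 33*d^4 + d^6) = A^14 + 39*A^10 + 277*A^6 + 524*A^2 + 277*A^-2 + 39*A^-6 + A^-10
  A^0 * (131*d + 110*d^3 + 11*d^5) = -11*A^10 - 165*A^6 - 571*A^2 - 571*A^-2 - 165*A^-6 - 11*A^-10
  A^-2 * (25 + 133*d^2 + 51*d^4 + d^6) = A^10 + 57*A^6 + 352*A^2 + 617*A^-2 + 352*A^-6 + 57*A^-10 + A^-14
  A^-4 * (37*d + 72*d^3 + 11*d^5) = -11*A^6 - 127*A^2 - 363*A^-2 - 363*A^-6 - 127*A^-10 - 11*A^-14
  A^-6 * (25*d^2 + 19*d^4 + d^6) = A^6 + 25*A^2 + 116*A^-2 + 184*A^-6 + 116*A^-10 + 25*A^-14 + A^-18
  A^-8 * (8*d^3 + 2*d^5) = -2*A^2 - 18*A^-2 - 44*A^-6 - 44*A^-10 - 18*A^-14 - 2*A^-18
  A^-10 * (d^4) = A^-2 + 4*A^-6 + 6*A^-10 + 4*A^-14 + A^-18
Summing the groups: <K> = A^18 - 2*A^14 + 2*A^10 - 3*A^6 + 4*A^2 - 3*A^-2 + 3*A^-6 - 2*A^-10 + A^-14
Normalise by the writhe: (-A^3)^(-w) = (-A^3)^(2) = A^6, so f(A) = A^6 * <K> = A^24 - 2*A^20 + 2*A^16 - 3*A^12 + 4*A^8 - 3*A^4 + 3 - 2*A^-4 + A^-8.
Substitute A = t^(-1/4), i.e. A^e → t^(-e/4): V(t) = t^2 - 2*t + 3 - 3*t^-1 + 4*t^-2 - 3*t^-3 + 2*t^-4 - 2*t^-5 + t^-6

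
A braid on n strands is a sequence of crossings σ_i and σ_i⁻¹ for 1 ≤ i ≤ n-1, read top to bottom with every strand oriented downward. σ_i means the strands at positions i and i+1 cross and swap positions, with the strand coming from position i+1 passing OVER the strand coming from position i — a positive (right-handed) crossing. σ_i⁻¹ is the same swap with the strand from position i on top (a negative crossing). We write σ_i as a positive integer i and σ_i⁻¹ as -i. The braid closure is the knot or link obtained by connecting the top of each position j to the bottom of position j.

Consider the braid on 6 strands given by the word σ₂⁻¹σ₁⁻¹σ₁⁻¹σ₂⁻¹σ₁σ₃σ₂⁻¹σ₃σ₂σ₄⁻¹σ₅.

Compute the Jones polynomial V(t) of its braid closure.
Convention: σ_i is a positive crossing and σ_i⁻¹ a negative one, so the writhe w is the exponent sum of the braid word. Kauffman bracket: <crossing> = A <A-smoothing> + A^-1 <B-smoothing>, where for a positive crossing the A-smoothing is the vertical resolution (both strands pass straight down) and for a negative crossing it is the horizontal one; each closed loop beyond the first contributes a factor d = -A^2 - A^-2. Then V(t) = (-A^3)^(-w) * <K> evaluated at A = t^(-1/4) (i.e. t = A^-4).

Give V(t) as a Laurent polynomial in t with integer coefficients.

The presented braid s2^-1 s1^-1 s1^-1 s2^-1 s1 s3 s2^-1 s3 s2 s4^-1 s5 on 6 strands reduces by inverse Markov moves (closure unchanged at each step):
  Destabilize: the word has the form β·s5 where s5 occurs only as the final letter (β ∈ B_5); drop it and the last strand → 5 strands.
  Destabilize: the word has the form β·s4^-1 where s4^-1 occurs only as the final letter (β ∈ B_4); drop it and the last strand → 4 strands.
  Deconjugate: the word is γ·β·γ⁻¹ with γ = s2^-1 (prefix) and γ⁻¹ = s2 (suffix); strip both.
Reduced to β = s1^-1 s1^-1 s2^-1 s1 s3 s2^-1 s3 on 4 strands, 7 crossings.
Compute on β:
Braid: s1^-1 s1^-1 s2^-1 s1 s3 s2^-1 s3 on 4 strands, 7 crossings.
Writhe w = (#positive) - (#negative) = 3 - 4 = -1.
Computing the Kauffman bracket via state sum. There are 2^7 = 128 states.
Smooth each crossing (0=||, 1=⌣⌢); contribution A^(Σ sign_k(1-2s_k)) * d^(L-1).
Tabulate the states by total A-exponent and number of loops L (A-exp: L × count):
  A^7: L=4 ×1
  A^5: L=3 ×7
  A^3: L=2 ×17, L=4 ×4
  A^1: L=1 ×14, L=3 ×20, L=5 ×1
  A^-1: L=2 ×27, L=4 ×8
  A^-3: L=1 ×5, L=3 ×15, L=5 ×1
  A^-5: L=2 ×4, L=4 ×3
  A^-7: L=3 ×1
Each group contributes A^e * Σ count * d^(L-1):
Powers of d = -A^2 - A^-2: d^2 = A^4 + 2 + A^-4; d^3 = -A^6 - 3*A^2 - 3*A^-2 - A^-6; d^4 = A^8 + 4*A^4 + 6 + 4*A^-4 + A^-8.
  A^7 * (d^3) = -A^13 - 3*A^9 - 3*A^5 - A
  A^5 * (7*d^2) = 7*A^9 + 14*A^5 + 7*A
  A^3 * (17*d + 4*d^3) = -4*A^9 - 29*A^5 - 29*A - 4*A^-3
  A^1 * (14 + 20*d^2 + d^4) = A^9 + 24*A^5 + 60*A + 24*A^-3 + A^-7
  A^-1 * (27*d + 8*d^3) = -8*A^5 - 51*A - 51*A^-3 - 8*A^-7
  A^-3 * (5 + 15*d^2 + d^4) = A^5 + 19*A + 41*A^-3 + 19*A^-7 + A^-11
  A^-5 * (4*d + 3*d^3) = -3*A - 13*A^-3 - 13*A^-7 - 3*A^-11
  A^-7 * (d^2) = A^-3 + 2*A^-7 + A^-11
Summing the groups: <K> = -A^13 + A^9 - A^5 + 2*A - 2*A^-3 + A^-7 - A^-11
Normalise by the writhe: (-A^3)^(-w) = (-A^3)^(1) = -A^3, so f(A) = -A^3 * <K> = A^16 - A^12 + A^8 - 2*A^4 + 2 - A^-4 + A^-8.
Substitute A = t^(-1/4), i.e. A^e → t^(-e/4): V(t) = t^2 - t + 2 - 2*t^-1 + t^-2 - t^-3 + t^-4

Answer: t^2 - t + 2 - 2*t^-1 + t^-2 - t^-3 + t^-4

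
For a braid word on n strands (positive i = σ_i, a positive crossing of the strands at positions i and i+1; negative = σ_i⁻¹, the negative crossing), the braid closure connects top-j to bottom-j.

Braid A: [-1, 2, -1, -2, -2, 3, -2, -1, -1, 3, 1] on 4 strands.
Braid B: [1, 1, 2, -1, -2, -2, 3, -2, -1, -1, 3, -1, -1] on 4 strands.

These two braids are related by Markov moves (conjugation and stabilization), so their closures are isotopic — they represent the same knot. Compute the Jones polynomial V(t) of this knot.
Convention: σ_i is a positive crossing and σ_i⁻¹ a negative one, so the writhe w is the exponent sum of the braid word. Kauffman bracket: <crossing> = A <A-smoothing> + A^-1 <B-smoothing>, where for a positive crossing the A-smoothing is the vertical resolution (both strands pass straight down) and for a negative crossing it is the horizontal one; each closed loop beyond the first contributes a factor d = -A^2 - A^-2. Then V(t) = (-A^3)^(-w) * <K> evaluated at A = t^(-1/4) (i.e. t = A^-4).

t - 2 + 4*t^-1 - 5*t^-2 + 6*t^-3 - 5*t^-4 + 4*t^-5 - 3*t^-6 + t^-7

Derivation:
Markov-equivalent braids have isotopic closures, hence identical knot invariants. Strip the Markov moves from each word to reach a common short braid β, then compute V(t) once on β.
Braid A: s1^-1 s2 s1^-1 s2^-1 s2^-1 s3 s2^-1 s1^-1 s1^-1 s3 s1 on 4 strands reduces by inverse Markov moves (closure unchanged at each step):
  Deconjugate: the word is γ·β·γ⁻¹ with γ = s1^-1 (prefix) and γ⁻¹ = s1 (suffix); strip both.
Reduced to β = s2 s1^-1 s2^-1 s2^-1 s3 s2^-1 s1^-1 s1^-1 s3 on 4 strands, 9 crossings.
Braid B: s1 s1 s2 s1^-1 s2^-1 s2^-1 s3 s2^-1 s1^-1 s1^-1 s3 s1^-1 s1^-1 on 4 strands reduces by inverse Markov moves (closure unchanged at each step):
  Deconjugate: the word is γ·β·γ⁻¹ with γ = s1 s1 (prefix) and γ⁻¹ = s1^-1 s1^-1 (suffix); strip both.
Reduced to β = s2 s1^-1 s2^-1 s2^-1 s3 s2^-1 s1^-1 s1^-1 s3 on 4 strands, 9 crossings.
Both give the same β = s2 s1^-1 s2^-1 s2^-1 s3 s2^-1 s1^-1 s1^-1 s3 on 4 strands, so one state sum suffices:
Braid: s2 s1^-1 s2^-1 s2^-1 s3 s2^-1 s1^-1 s1^-1 s3 on 4 strands, 9 crossings.
Writhe w = (#positive) - (#negative) = 3 - 6 = -3.
Computing the Kauffman bracket via state sum. There are 2^9 = 512 states.
For each crossing: s=0 is the vertical smoothing, s=1 horizontal. Crossing k contributes A^(sign_k * (1 - 2*s_k)); loop factor d = -A^2 - A^-2.
Tabulate the states by total A-exponent and number of loops L (A-exp: L × count):
  A^9: L=6 ×1
  A^7: L=5 ×9
  A^5: L=4 ×35, L=6 ×1
  A^3: L=3 ×73, L=5 ×11
  A^1: L=2 ×82, L=4 ×43, L=6 ×1
  A^-1: L=1 ×40, L=3 ×79, L=5 ×7
  A^-3: L=2 ×63, L=4 ×21
  A^-5: L=1 ×9, L=3 ×26, L=5 ×1
  A^-7: L=2 ×6, L=4 ×3
  A^-9: L=3 ×1
Each group contributes A^e * Σ count * d^(L-1):
Powers of d = -A^2 - A^-2: d^2 = A^4 + 2 + A^-4; d^3 = -A^6 - 3*A^2 - 3*A^-2 - A^-6; d^4 = A^8 + 4*A^4 + 6 + 4*A^-4 + A^-8; d^5 = -A^10 - 5*A^6 - 10*A^2 - 10*A^-2 - 5*A^-6 - A^-10.
  A^9 * (d^5) = -A^19 - 5*A^15 - 10*A^11 - 10*A^7 - 5*A^3 - A^-1
  A^7 * (9*d^4) = 9*A^15 + 36*A^11 + 54*A^7 + 36*A^3 + 9*A^-1
  A^5 * (35*d^3 + d^5) = -A^15 - 40*A^11 - 115*A^7 - 115*A^3 - 40*A^-1 - A^-5
  A^3 * (73*d^2 + 11*d^4) = 11*A^11 + 117*A^7 + 212*A^3 + 117*A^-1 + 11*A^-5
  A^1 * (82*d + 43*d^3 + d^5) = -A^11 - 48*A^7 - 221*A^3 - 221*A^-1 - 48*A^-5 - A^-9
  A^-1 * (40 + 79*d^2 + 7*d^4) = 7*A^7 + 107*A^3 + 240*A^-1 + 107*A^-5 + 7*A^-9
  A^-3 * (63*d + 21*d^3) = -21*A^3 - 126*A^-1 - 126*A^-5 - 21*A^-9
  A^-5 * (9 + 26*d^2 + d^4) = A^3 + 30*A^-1 + 67*A^-5 + 30*A^-9 + A^-13
  A^-7 * (6*d + 3*d^3) = -3*A^-1 - 15*A^-5 - 15*A^-9 - 3*A^-13
  A^-9 * (d^2) = A^-5 + 2*A^-9 + A^-13
Summing the groups: <K> = -A^19 + 3*A^15 - 4*A^11 + 5*A^7 - 6*A^3 + 5*A^-1 - 4*A^-5 + 2*A^-9 - A^-13
Normalise by the writhe: (-A^3)^(-w) = (-A^3)^(3) = -A^9, so f(A) = -A^9 * <K> = A^28 - 3*A^24 + 4*A^20 - 5*A^16 + 6*A^12 - 5*A^8 + 4*A^4 - 2 + A^-4.
Substitute A = t^(-1/4), i.e. A^e → t^(-e/4): V(t) = t - 2 + 4*t^-1 - 5*t^-2 + 6*t^-3 - 5*t^-4 + 4*t^-5 - 3*t^-6 + t^-7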